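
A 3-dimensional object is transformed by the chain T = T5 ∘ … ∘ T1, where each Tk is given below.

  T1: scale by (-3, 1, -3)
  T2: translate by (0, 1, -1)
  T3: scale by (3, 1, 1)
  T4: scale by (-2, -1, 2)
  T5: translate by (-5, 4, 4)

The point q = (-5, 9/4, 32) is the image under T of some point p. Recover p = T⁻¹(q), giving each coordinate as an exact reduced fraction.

T1 = [-3 0 0 0; 0 1 0 0; 0 0 -3 0; 0 0 0 1]
T2·T1 = [-3 0 0 0; 0 1 0 1; 0 0 -3 -1; 0 0 0 1]
T3·…·T1 = [-9 0 0 0; 0 1 0 1; 0 0 -3 -1; 0 0 0 1]
T4·…·T1 = [18 0 0 0; 0 -1 0 -1; 0 0 -6 -2; 0 0 0 1]
T5·…·T1 = [18 0 0 -5; 0 -1 0 3; 0 0 -6 2; 0 0 0 1]
det M = 108; M⁻¹ = [1/18 0 0 5/18; 0 -1 0 3; 0 0 -1/6 1/3; 0 0 0 1]
M⁻¹ · (-5, 9/4, 32)ᵀ = (0, 3/4, -5)ᵀ

p = (0, 3/4, -5)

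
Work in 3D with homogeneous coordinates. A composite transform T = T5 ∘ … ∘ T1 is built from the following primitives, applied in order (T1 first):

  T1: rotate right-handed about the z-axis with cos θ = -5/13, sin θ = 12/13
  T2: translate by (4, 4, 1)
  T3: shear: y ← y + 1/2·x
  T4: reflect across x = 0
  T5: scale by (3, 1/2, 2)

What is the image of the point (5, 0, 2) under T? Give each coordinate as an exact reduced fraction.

T(p) = (-81/13, 251/52, 6)

T1 rotate right-handed about the z-axis with cos θ = -5/13, sin θ = 12/13: (5, 0, 2) → (-25/13, 60/13, 2)
T2 translate by (4, 4, 1): (-25/13, 60/13, 2) → (27/13, 112/13, 3)
T3 shear: y ← y + 1/2·x: (27/13, 112/13, 3) → (27/13, 251/26, 3)
T4 reflect across x = 0: (27/13, 251/26, 3) → (-27/13, 251/26, 3)
T5 scale by (3, 1/2, 2): (-27/13, 251/26, 3) → (-81/13, 251/52, 6)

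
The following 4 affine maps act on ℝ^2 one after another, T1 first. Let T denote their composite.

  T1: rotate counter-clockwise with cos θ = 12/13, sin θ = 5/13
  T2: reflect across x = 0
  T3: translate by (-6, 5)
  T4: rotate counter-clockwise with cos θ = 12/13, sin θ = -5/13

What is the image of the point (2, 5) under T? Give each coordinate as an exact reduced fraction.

T(p) = (-249/169, 2005/169)

T1 rotate counter-clockwise with cos θ = 12/13, sin θ = 5/13: (2, 5) → (-1/13, 70/13)
T2 reflect across x = 0: (-1/13, 70/13) → (1/13, 70/13)
T3 translate by (-6, 5): (1/13, 70/13) → (-77/13, 135/13)
T4 rotate counter-clockwise with cos θ = 12/13, sin θ = -5/13: (-77/13, 135/13) → (-249/169, 2005/169)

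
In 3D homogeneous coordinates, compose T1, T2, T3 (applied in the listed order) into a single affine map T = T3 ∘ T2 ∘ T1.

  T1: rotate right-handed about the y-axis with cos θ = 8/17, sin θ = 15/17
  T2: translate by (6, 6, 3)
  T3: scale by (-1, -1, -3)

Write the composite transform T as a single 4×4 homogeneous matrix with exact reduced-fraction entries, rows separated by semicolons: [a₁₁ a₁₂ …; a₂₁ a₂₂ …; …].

T = [-8/17 0 -15/17 -6; 0 -1 0 -6; 45/17 0 -24/17 -9; 0 0 0 1]

T1 = [8/17 0 15/17 0; 0 1 0 0; -15/17 0 8/17 0; 0 0 0 1]
T2·T1 = [8/17 0 15/17 6; 0 1 0 6; -15/17 0 8/17 3; 0 0 0 1]
T3·…·T1 = [-8/17 0 -15/17 -6; 0 -1 0 -6; 45/17 0 -24/17 -9; 0 0 0 1]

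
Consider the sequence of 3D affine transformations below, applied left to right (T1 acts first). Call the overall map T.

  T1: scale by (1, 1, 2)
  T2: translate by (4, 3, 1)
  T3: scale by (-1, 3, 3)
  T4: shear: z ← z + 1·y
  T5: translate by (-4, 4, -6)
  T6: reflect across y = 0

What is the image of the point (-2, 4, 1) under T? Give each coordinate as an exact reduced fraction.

T1 scale by (1, 1, 2): (-2, 4, 1) → (-2, 4, 2)
T2 translate by (4, 3, 1): (-2, 4, 2) → (2, 7, 3)
T3 scale by (-1, 3, 3): (2, 7, 3) → (-2, 21, 9)
T4 shear: z ← z + 1·y: (-2, 21, 9) → (-2, 21, 30)
T5 translate by (-4, 4, -6): (-2, 21, 30) → (-6, 25, 24)
T6 reflect across y = 0: (-6, 25, 24) → (-6, -25, 24)

T(p) = (-6, -25, 24)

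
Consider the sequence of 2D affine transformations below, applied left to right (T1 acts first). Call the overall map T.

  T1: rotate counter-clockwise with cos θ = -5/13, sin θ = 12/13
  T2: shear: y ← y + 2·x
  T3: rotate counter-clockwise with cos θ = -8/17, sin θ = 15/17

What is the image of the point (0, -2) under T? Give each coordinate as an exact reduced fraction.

T1 rotate counter-clockwise with cos θ = -5/13, sin θ = 12/13: (0, -2) → (24/13, 10/13)
T2 shear: y ← y + 2·x: (24/13, 10/13) → (24/13, 58/13)
T3 rotate counter-clockwise with cos θ = -8/17, sin θ = 15/17: (24/13, 58/13) → (-1062/221, -8/17)

T(p) = (-1062/221, -8/17)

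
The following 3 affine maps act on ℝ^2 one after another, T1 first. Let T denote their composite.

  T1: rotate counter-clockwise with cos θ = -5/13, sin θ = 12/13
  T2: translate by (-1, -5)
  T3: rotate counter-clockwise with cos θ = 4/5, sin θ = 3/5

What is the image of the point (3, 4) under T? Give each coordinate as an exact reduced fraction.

T(p) = (-157/65, -424/65)

T1 rotate counter-clockwise with cos θ = -5/13, sin θ = 12/13: (3, 4) → (-63/13, 16/13)
T2 translate by (-1, -5): (-63/13, 16/13) → (-76/13, -49/13)
T3 rotate counter-clockwise with cos θ = 4/5, sin θ = 3/5: (-76/13, -49/13) → (-157/65, -424/65)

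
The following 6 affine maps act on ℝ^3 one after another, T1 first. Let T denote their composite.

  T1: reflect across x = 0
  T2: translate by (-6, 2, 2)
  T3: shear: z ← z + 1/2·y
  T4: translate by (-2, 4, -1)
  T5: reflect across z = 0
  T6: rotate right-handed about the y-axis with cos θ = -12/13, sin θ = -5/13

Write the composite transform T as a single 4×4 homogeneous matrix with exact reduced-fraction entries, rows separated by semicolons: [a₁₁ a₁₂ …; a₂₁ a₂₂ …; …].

T = [12/13 5/26 5/13 106/13; 0 1 0 6; -5/13 6/13 12/13 -16/13; 0 0 0 1]

T1 = [-1 0 0 0; 0 1 0 0; 0 0 1 0; 0 0 0 1]
T2·T1 = [-1 0 0 -6; 0 1 0 2; 0 0 1 2; 0 0 0 1]
T3·…·T1 = [-1 0 0 -6; 0 1 0 2; 0 1/2 1 3; 0 0 0 1]
T4·…·T1 = [-1 0 0 -8; 0 1 0 6; 0 1/2 1 2; 0 0 0 1]
T5·…·T1 = [-1 0 0 -8; 0 1 0 6; 0 -1/2 -1 -2; 0 0 0 1]
T6·…·T1 = [12/13 5/26 5/13 106/13; 0 1 0 6; -5/13 6/13 12/13 -16/13; 0 0 0 1]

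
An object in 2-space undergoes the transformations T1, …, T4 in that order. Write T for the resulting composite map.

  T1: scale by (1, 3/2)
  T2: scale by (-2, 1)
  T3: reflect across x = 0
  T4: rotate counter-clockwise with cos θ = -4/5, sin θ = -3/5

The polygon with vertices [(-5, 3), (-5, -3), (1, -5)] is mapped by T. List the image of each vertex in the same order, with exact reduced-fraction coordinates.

image vertices: (107/10, 12/5), (53/10, 48/5), (-61/10, 24/5)

T1 scale by (1, 3/2): (-5, 3) → (-5, 9/2); (-5, -3) → (-5, -9/2); (1, -5) → (1, -15/2)
T2 scale by (-2, 1): (-5, 9/2) → (10, 9/2); (-5, -9/2) → (10, -9/2); (1, -15/2) → (-2, -15/2)
T3 reflect across x = 0: (10, 9/2) → (-10, 9/2); (10, -9/2) → (-10, -9/2); (-2, -15/2) → (2, -15/2)
T4 rotate counter-clockwise with cos θ = -4/5, sin θ = -3/5: (-10, 9/2) → (107/10, 12/5); (-10, -9/2) → (53/10, 48/5); (2, -15/2) → (-61/10, 24/5)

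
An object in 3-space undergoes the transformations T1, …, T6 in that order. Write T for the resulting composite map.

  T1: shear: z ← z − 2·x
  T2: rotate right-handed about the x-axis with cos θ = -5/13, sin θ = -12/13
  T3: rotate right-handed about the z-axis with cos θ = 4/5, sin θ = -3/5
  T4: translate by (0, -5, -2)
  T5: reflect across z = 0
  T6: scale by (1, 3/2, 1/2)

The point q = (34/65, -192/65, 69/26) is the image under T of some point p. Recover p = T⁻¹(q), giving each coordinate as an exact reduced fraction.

T1 = [1 0 0 0; 0 1 0 0; -2 0 1 0; 0 0 0 1]
T2·T1 = [1 0 0 0; -24/13 -5/13 12/13 0; 10/13 -12/13 -5/13 0; 0 0 0 1]
T3·…·T1 = [-4/13 -3/13 36/65 0; -27/13 -4/13 48/65 0; 10/13 -12/13 -5/13 0; 0 0 0 1]
T4·…·T1 = [-4/13 -3/13 36/65 0; -27/13 -4/13 48/65 -5; 10/13 -12/13 -5/13 -2; 0 0 0 1]
T5·…·T1 = [-4/13 -3/13 36/65 0; -27/13 -4/13 48/65 -5; -10/13 12/13 5/13 2; 0 0 0 1]
T6·…·T1 = [-4/13 -3/13 36/65 0; -81/26 -6/13 72/65 -15/2; -5/13 6/13 5/26 1; 0 0 0 1]
det M = -3/4; M⁻¹ = [4/5 -2/5 0 -3; -3/13 -8/39 24/13 -44/13; 28/13 -4/13 10/13 -40/13; 0 0 0 1]
M⁻¹ · (34/65, -192/65, 69/26)ᵀ = (-7/5, 2, 1)ᵀ

p = (-7/5, 2, 1)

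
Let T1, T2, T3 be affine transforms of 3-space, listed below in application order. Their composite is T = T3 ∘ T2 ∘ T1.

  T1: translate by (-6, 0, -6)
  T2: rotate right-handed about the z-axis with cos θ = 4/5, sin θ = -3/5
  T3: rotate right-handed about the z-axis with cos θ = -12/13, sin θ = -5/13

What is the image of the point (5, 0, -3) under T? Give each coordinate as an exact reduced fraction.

T1 translate by (-6, 0, -6): (5, 0, -3) → (-1, 0, -9)
T2 rotate right-handed about the z-axis with cos θ = 4/5, sin θ = -3/5: (-1, 0, -9) → (-4/5, 3/5, -9)
T3 rotate right-handed about the z-axis with cos θ = -12/13, sin θ = -5/13: (-4/5, 3/5, -9) → (63/65, -16/65, -9)

T(p) = (63/65, -16/65, -9)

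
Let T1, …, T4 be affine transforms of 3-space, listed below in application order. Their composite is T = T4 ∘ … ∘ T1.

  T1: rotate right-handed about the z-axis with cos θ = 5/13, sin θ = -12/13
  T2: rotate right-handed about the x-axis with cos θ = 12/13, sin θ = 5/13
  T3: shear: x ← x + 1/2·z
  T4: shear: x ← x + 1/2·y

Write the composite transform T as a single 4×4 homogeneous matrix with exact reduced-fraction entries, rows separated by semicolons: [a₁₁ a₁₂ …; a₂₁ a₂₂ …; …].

T = [-37/169 397/338 7/26 0; -144/169 60/169 -5/13 0; -60/169 25/169 12/13 0; 0 0 0 1]

T1 = [5/13 12/13 0 0; -12/13 5/13 0 0; 0 0 1 0; 0 0 0 1]
T2·T1 = [5/13 12/13 0 0; -144/169 60/169 -5/13 0; -60/169 25/169 12/13 0; 0 0 0 1]
T3·…·T1 = [35/169 337/338 6/13 0; -144/169 60/169 -5/13 0; -60/169 25/169 12/13 0; 0 0 0 1]
T4·…·T1 = [-37/169 397/338 7/26 0; -144/169 60/169 -5/13 0; -60/169 25/169 12/13 0; 0 0 0 1]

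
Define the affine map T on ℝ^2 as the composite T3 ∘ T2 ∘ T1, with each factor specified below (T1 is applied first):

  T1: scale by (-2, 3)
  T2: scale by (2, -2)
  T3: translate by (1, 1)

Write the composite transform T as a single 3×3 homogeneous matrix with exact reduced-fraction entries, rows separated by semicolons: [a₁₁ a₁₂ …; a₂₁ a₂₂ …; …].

T = [-4 0 1; 0 -6 1; 0 0 1]

T1 = [-2 0 0; 0 3 0; 0 0 1]
T2·T1 = [-4 0 0; 0 -6 0; 0 0 1]
T3·…·T1 = [-4 0 1; 0 -6 1; 0 0 1]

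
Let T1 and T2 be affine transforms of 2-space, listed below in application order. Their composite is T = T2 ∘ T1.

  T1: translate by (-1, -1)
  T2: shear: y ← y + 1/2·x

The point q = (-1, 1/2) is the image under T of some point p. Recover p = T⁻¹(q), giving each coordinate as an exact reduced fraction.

T1 = [1 0 -1; 0 1 -1; 0 0 1]
T2·T1 = [1 0 -1; 1/2 1 -3/2; 0 0 1]
det M = 1; M⁻¹ = [1 0 1; -1/2 1 1; 0 0 1]
M⁻¹ · (-1, 1/2)ᵀ = (0, 2)ᵀ

p = (0, 2)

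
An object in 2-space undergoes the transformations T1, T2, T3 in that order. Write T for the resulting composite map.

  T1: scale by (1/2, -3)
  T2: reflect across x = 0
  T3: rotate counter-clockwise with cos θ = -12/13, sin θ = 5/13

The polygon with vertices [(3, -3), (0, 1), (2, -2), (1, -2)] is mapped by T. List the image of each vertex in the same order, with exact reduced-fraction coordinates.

image vertices: (-27/13, -231/26), (15/13, 36/13), (-18/13, -77/13), (-24/13, -149/26)

T1 scale by (1/2, -3): (3, -3) → (3/2, 9); (0, 1) → (0, -3); (2, -2) → (1, 6); (1, -2) → (1/2, 6)
T2 reflect across x = 0: (3/2, 9) → (-3/2, 9); (0, -3) → (0, -3); (1, 6) → (-1, 6); (1/2, 6) → (-1/2, 6)
T3 rotate counter-clockwise with cos θ = -12/13, sin θ = 5/13: (-3/2, 9) → (-27/13, -231/26); (0, -3) → (15/13, 36/13); (-1, 6) → (-18/13, -77/13); (-1/2, 6) → (-24/13, -149/26)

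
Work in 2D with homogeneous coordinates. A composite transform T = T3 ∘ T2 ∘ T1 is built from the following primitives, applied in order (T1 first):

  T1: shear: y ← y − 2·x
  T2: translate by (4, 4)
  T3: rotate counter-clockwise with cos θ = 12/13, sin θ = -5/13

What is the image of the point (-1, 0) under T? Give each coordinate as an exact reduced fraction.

T1 shear: y ← y − 2·x: (-1, 0) → (-1, 2)
T2 translate by (4, 4): (-1, 2) → (3, 6)
T3 rotate counter-clockwise with cos θ = 12/13, sin θ = -5/13: (3, 6) → (66/13, 57/13)

T(p) = (66/13, 57/13)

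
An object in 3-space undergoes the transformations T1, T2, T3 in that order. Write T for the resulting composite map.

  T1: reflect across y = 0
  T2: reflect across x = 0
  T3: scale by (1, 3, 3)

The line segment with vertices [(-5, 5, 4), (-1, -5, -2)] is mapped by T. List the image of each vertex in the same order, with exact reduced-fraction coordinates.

T1 reflect across y = 0: (-5, 5, 4) → (-5, -5, 4); (-1, -5, -2) → (-1, 5, -2)
T2 reflect across x = 0: (-5, -5, 4) → (5, -5, 4); (-1, 5, -2) → (1, 5, -2)
T3 scale by (1, 3, 3): (5, -5, 4) → (5, -15, 12); (1, 5, -2) → (1, 15, -6)

image vertices: (5, -15, 12), (1, 15, -6)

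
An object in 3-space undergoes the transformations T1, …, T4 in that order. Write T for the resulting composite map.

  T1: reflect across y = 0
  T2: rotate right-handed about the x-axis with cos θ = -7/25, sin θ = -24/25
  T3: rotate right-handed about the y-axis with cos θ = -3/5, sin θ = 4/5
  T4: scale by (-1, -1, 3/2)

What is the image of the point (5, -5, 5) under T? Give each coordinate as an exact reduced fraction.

T(p) = (199/25, -17/5, -21/50)

T1 reflect across y = 0: (5, -5, 5) → (5, 5, 5)
T2 rotate right-handed about the x-axis with cos θ = -7/25, sin θ = -24/25: (5, 5, 5) → (5, 17/5, -31/5)
T3 rotate right-handed about the y-axis with cos θ = -3/5, sin θ = 4/5: (5, 17/5, -31/5) → (-199/25, 17/5, -7/25)
T4 scale by (-1, -1, 3/2): (-199/25, 17/5, -7/25) → (199/25, -17/5, -21/50)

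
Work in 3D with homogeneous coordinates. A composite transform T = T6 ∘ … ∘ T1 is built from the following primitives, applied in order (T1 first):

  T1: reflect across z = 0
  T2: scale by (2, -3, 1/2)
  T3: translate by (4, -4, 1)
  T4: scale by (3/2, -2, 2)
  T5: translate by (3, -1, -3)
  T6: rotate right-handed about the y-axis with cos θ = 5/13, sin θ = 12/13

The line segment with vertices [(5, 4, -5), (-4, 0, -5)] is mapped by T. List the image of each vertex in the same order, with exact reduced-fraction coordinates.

T1 reflect across z = 0: (5, 4, -5) → (5, 4, 5); (-4, 0, -5) → (-4, 0, 5)
T2 scale by (2, -3, 1/2): (5, 4, 5) → (10, -12, 5/2); (-4, 0, 5) → (-8, 0, 5/2)
T3 translate by (4, -4, 1): (10, -12, 5/2) → (14, -16, 7/2); (-8, 0, 5/2) → (-4, -4, 7/2)
T4 scale by (3/2, -2, 2): (14, -16, 7/2) → (21, 32, 7); (-4, -4, 7/2) → (-6, 8, 7)
T5 translate by (3, -1, -3): (21, 32, 7) → (24, 31, 4); (-6, 8, 7) → (-3, 7, 4)
T6 rotate right-handed about the y-axis with cos θ = 5/13, sin θ = 12/13: (24, 31, 4) → (168/13, 31, -268/13); (-3, 7, 4) → (33/13, 7, 56/13)

image vertices: (168/13, 31, -268/13), (33/13, 7, 56/13)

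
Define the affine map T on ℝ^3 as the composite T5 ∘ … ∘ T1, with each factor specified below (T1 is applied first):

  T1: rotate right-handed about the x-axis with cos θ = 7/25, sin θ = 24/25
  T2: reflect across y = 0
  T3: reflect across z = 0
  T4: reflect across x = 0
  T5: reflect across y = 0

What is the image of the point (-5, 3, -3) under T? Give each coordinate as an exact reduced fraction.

T(p) = (5, 93/25, -51/25)

T1 rotate right-handed about the x-axis with cos θ = 7/25, sin θ = 24/25: (-5, 3, -3) → (-5, 93/25, 51/25)
T2 reflect across y = 0: (-5, 93/25, 51/25) → (-5, -93/25, 51/25)
T3 reflect across z = 0: (-5, -93/25, 51/25) → (-5, -93/25, -51/25)
T4 reflect across x = 0: (-5, -93/25, -51/25) → (5, -93/25, -51/25)
T5 reflect across y = 0: (5, -93/25, -51/25) → (5, 93/25, -51/25)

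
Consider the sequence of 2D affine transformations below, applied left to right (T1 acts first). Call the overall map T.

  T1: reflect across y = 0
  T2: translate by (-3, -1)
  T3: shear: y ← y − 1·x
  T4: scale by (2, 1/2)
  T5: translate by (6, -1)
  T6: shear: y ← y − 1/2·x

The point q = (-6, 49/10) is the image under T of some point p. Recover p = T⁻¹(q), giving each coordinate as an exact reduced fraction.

T1 = [1 0 0; 0 -1 0; 0 0 1]
T2·T1 = [1 0 -3; 0 -1 -1; 0 0 1]
T3·…·T1 = [1 0 -3; -1 -1 2; 0 0 1]
T4·…·T1 = [2 0 -6; -1/2 -1/2 1; 0 0 1]
T5·…·T1 = [2 0 0; -1/2 -1/2 0; 0 0 1]
T6·…·T1 = [2 0 0; -3/2 -1/2 0; 0 0 1]
det M = -1; M⁻¹ = [1/2 0 0; -3/2 -2 0; 0 0 1]
M⁻¹ · (-6, 49/10)ᵀ = (-3, -4/5)ᵀ

p = (-3, -4/5)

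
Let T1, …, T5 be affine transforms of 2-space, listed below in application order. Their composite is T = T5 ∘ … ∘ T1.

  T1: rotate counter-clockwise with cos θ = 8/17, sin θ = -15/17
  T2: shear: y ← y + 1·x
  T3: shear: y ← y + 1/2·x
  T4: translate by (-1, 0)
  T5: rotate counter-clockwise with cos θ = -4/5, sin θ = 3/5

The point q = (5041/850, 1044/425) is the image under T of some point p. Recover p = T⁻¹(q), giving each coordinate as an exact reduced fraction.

p = (4/5, -3)

T1 = [8/17 15/17 0; -15/17 8/17 0; 0 0 1]
T2·T1 = [8/17 15/17 0; -7/17 23/17 0; 0 0 1]
T3·…·T1 = [8/17 15/17 0; -3/17 61/34 0; 0 0 1]
T4·…·T1 = [8/17 15/17 -1; -3/17 61/34 0; 0 0 1]
T5·…·T1 = [-23/85 -303/170 4/5; 36/85 -77/85 -3/5; 0 0 1]
det M = 1; M⁻¹ = [-77/85 303/170 61/34; -36/85 -23/85 3/17; 0 0 1]
M⁻¹ · (5041/850, 1044/425)ᵀ = (4/5, -3)ᵀ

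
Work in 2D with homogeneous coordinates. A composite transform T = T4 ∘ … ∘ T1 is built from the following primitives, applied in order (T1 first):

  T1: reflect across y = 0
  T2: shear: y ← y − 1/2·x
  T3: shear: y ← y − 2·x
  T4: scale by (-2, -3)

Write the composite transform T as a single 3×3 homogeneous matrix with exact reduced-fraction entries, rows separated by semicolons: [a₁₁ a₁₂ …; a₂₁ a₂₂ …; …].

T = [-2 0 0; 15/2 3 0; 0 0 1]

T1 = [1 0 0; 0 -1 0; 0 0 1]
T2·T1 = [1 0 0; -1/2 -1 0; 0 0 1]
T3·…·T1 = [1 0 0; -5/2 -1 0; 0 0 1]
T4·…·T1 = [-2 0 0; 15/2 3 0; 0 0 1]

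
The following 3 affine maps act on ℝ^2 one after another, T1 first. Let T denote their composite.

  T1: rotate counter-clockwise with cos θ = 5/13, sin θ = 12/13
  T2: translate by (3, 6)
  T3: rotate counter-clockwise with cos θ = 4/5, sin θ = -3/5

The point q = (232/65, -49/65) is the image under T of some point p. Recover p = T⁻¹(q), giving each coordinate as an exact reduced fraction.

T1 = [5/13 -12/13 0; 12/13 5/13 0; 0 0 1]
T2·T1 = [5/13 -12/13 3; 12/13 5/13 6; 0 0 1]
T3·…·T1 = [56/65 -33/65 6; 33/65 56/65 3; 0 0 1]
det M = 1; M⁻¹ = [56/65 33/65 -87/13; -33/65 56/65 6/13; 0 0 1]
M⁻¹ · (232/65, -49/65)ᵀ = (-4, -2)ᵀ

p = (-4, -2)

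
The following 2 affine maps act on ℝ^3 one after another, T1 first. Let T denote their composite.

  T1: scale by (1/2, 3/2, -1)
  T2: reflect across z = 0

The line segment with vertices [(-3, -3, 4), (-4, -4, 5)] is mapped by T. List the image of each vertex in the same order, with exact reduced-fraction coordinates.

T1 scale by (1/2, 3/2, -1): (-3, -3, 4) → (-3/2, -9/2, -4); (-4, -4, 5) → (-2, -6, -5)
T2 reflect across z = 0: (-3/2, -9/2, -4) → (-3/2, -9/2, 4); (-2, -6, -5) → (-2, -6, 5)

image vertices: (-3/2, -9/2, 4), (-2, -6, 5)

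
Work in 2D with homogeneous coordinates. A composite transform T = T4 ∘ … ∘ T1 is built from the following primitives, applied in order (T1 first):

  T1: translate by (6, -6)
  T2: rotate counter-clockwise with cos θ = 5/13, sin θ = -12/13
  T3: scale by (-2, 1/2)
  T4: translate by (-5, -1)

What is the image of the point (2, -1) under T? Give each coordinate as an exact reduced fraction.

T(p) = (23/13, -157/26)

T1 translate by (6, -6): (2, -1) → (8, -7)
T2 rotate counter-clockwise with cos θ = 5/13, sin θ = -12/13: (8, -7) → (-44/13, -131/13)
T3 scale by (-2, 1/2): (-44/13, -131/13) → (88/13, -131/26)
T4 translate by (-5, -1): (88/13, -131/26) → (23/13, -157/26)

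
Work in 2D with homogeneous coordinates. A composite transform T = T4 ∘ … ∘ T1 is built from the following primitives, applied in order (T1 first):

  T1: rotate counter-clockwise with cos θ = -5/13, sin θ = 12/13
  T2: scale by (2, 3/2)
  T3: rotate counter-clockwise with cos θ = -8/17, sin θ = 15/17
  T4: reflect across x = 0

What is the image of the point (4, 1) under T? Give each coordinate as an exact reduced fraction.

T1 rotate counter-clockwise with cos θ = -5/13, sin θ = 12/13: (4, 1) → (-32/13, 43/13)
T2 scale by (2, 3/2): (-32/13, 43/13) → (-64/13, 129/26)
T3 rotate counter-clockwise with cos θ = -8/17, sin θ = 15/17: (-64/13, 129/26) → (-911/442, -1476/221)
T4 reflect across x = 0: (-911/442, -1476/221) → (911/442, -1476/221)

T(p) = (911/442, -1476/221)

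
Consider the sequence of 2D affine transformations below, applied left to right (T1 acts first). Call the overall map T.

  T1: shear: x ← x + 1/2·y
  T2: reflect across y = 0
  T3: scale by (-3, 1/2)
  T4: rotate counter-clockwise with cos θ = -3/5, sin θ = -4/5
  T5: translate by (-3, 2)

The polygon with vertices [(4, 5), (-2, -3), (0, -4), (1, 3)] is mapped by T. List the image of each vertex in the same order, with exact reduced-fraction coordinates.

image vertices: (67/10, 191/10), (-81/10, -73/10), (-5, -4), (3/10, 89/10)

T1 shear: x ← x + 1/2·y: (4, 5) → (13/2, 5); (-2, -3) → (-7/2, -3); (0, -4) → (-2, -4); (1, 3) → (5/2, 3)
T2 reflect across y = 0: (13/2, 5) → (13/2, -5); (-7/2, -3) → (-7/2, 3); (-2, -4) → (-2, 4); (5/2, 3) → (5/2, -3)
T3 scale by (-3, 1/2): (13/2, -5) → (-39/2, -5/2); (-7/2, 3) → (21/2, 3/2); (-2, 4) → (6, 2); (5/2, -3) → (-15/2, -3/2)
T4 rotate counter-clockwise with cos θ = -3/5, sin θ = -4/5: (-39/2, -5/2) → (97/10, 171/10); (21/2, 3/2) → (-51/10, -93/10); (6, 2) → (-2, -6); (-15/2, -3/2) → (33/10, 69/10)
T5 translate by (-3, 2): (97/10, 171/10) → (67/10, 191/10); (-51/10, -93/10) → (-81/10, -73/10); (-2, -6) → (-5, -4); (33/10, 69/10) → (3/10, 89/10)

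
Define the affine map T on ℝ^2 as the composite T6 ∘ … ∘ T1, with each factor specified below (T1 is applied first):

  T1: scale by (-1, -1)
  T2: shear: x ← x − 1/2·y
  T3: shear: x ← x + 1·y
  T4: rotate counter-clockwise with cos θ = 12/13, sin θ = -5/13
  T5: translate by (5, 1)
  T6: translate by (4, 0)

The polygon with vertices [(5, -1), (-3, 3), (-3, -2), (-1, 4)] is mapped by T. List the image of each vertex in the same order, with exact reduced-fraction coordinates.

image vertices: (68/13, 95/26), (120/13, -61/26), (175/13, 17/13), (85/13, -30/13)

T1 scale by (-1, -1): (5, -1) → (-5, 1); (-3, 3) → (3, -3); (-3, -2) → (3, 2); (-1, 4) → (1, -4)
T2 shear: x ← x − 1/2·y: (-5, 1) → (-11/2, 1); (3, -3) → (9/2, -3); (3, 2) → (2, 2); (1, -4) → (3, -4)
T3 shear: x ← x + 1·y: (-11/2, 1) → (-9/2, 1); (9/2, -3) → (3/2, -3); (2, 2) → (4, 2); (3, -4) → (-1, -4)
T4 rotate counter-clockwise with cos θ = 12/13, sin θ = -5/13: (-9/2, 1) → (-49/13, 69/26); (3/2, -3) → (3/13, -87/26); (4, 2) → (58/13, 4/13); (-1, -4) → (-32/13, -43/13)
T5 translate by (5, 1): (-49/13, 69/26) → (16/13, 95/26); (3/13, -87/26) → (68/13, -61/26); (58/13, 4/13) → (123/13, 17/13); (-32/13, -43/13) → (33/13, -30/13)
T6 translate by (4, 0): (16/13, 95/26) → (68/13, 95/26); (68/13, -61/26) → (120/13, -61/26); (123/13, 17/13) → (175/13, 17/13); (33/13, -30/13) → (85/13, -30/13)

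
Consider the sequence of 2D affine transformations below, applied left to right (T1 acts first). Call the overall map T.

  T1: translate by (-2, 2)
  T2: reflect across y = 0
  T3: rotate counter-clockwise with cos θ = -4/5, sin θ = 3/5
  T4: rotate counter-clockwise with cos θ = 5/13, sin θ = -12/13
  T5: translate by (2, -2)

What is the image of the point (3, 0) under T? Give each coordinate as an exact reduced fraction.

T(p) = (272/65, -99/65)

T1 translate by (-2, 2): (3, 0) → (1, 2)
T2 reflect across y = 0: (1, 2) → (1, -2)
T3 rotate counter-clockwise with cos θ = -4/5, sin θ = 3/5: (1, -2) → (2/5, 11/5)
T4 rotate counter-clockwise with cos θ = 5/13, sin θ = -12/13: (2/5, 11/5) → (142/65, 31/65)
T5 translate by (2, -2): (142/65, 31/65) → (272/65, -99/65)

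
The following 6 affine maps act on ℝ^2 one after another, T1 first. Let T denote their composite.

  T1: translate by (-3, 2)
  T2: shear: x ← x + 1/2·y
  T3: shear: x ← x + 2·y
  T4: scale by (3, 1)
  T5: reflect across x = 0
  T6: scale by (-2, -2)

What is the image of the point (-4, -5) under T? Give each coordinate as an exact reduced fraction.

T1 translate by (-3, 2): (-4, -5) → (-7, -3)
T2 shear: x ← x + 1/2·y: (-7, -3) → (-17/2, -3)
T3 shear: x ← x + 2·y: (-17/2, -3) → (-29/2, -3)
T4 scale by (3, 1): (-29/2, -3) → (-87/2, -3)
T5 reflect across x = 0: (-87/2, -3) → (87/2, -3)
T6 scale by (-2, -2): (87/2, -3) → (-87, 6)

T(p) = (-87, 6)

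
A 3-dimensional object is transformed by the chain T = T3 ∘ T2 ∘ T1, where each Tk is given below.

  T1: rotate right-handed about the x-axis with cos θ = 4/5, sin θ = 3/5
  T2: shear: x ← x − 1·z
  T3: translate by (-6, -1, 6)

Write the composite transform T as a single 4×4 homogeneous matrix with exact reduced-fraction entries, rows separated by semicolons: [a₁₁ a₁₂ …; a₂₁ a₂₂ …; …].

T1 = [1 0 0 0; 0 4/5 -3/5 0; 0 3/5 4/5 0; 0 0 0 1]
T2·T1 = [1 -3/5 -4/5 0; 0 4/5 -3/5 0; 0 3/5 4/5 0; 0 0 0 1]
T3·…·T1 = [1 -3/5 -4/5 -6; 0 4/5 -3/5 -1; 0 3/5 4/5 6; 0 0 0 1]

T = [1 -3/5 -4/5 -6; 0 4/5 -3/5 -1; 0 3/5 4/5 6; 0 0 0 1]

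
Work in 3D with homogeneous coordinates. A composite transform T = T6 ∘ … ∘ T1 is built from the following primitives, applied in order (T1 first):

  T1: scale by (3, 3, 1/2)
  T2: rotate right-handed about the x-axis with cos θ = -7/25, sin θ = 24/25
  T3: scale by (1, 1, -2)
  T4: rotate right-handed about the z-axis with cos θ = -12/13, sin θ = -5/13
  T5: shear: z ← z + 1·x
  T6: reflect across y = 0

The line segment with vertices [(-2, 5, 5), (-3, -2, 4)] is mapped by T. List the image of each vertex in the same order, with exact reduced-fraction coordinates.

T1 scale by (3, 3, 1/2): (-2, 5, 5) → (-6, 15, 5/2); (-3, -2, 4) → (-9, -6, 2)
T2 rotate right-handed about the x-axis with cos θ = -7/25, sin θ = 24/25: (-6, 15, 5/2) → (-6, -33/5, 137/10); (-9, -6, 2) → (-9, -6/25, -158/25)
T3 scale by (1, 1, -2): (-6, -33/5, 137/10) → (-6, -33/5, -137/5); (-9, -6/25, -158/25) → (-9, -6/25, 316/25)
T4 rotate right-handed about the z-axis with cos θ = -12/13, sin θ = -5/13: (-6, -33/5, -137/5) → (3, 42/5, -137/5); (-9, -6/25, 316/25) → (534/65, 1197/325, 316/25)
T5 shear: z ← z + 1·x: (3, 42/5, -137/5) → (3, 42/5, -122/5); (534/65, 1197/325, 316/25) → (534/65, 1197/325, 6778/325)
T6 reflect across y = 0: (3, 42/5, -122/5) → (3, -42/5, -122/5); (534/65, 1197/325, 6778/325) → (534/65, -1197/325, 6778/325)

image vertices: (3, -42/5, -122/5), (534/65, -1197/325, 6778/325)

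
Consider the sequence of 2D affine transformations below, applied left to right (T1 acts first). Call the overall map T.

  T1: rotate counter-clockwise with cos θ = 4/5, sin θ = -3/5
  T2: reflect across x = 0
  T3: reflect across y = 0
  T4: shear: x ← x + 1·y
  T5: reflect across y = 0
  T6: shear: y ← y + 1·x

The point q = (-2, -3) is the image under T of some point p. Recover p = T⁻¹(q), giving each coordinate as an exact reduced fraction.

T1 = [4/5 3/5 0; -3/5 4/5 0; 0 0 1]
T2·T1 = [-4/5 -3/5 0; -3/5 4/5 0; 0 0 1]
T3·…·T1 = [-4/5 -3/5 0; 3/5 -4/5 0; 0 0 1]
T4·…·T1 = [-1/5 -7/5 0; 3/5 -4/5 0; 0 0 1]
T5·…·T1 = [-1/5 -7/5 0; -3/5 4/5 0; 0 0 1]
T6·…·T1 = [-1/5 -7/5 0; -4/5 -3/5 0; 0 0 1]
det M = -1; M⁻¹ = [3/5 -7/5 0; -4/5 1/5 0; 0 0 1]
M⁻¹ · (-2, -3)ᵀ = (3, 1)ᵀ

p = (3, 1)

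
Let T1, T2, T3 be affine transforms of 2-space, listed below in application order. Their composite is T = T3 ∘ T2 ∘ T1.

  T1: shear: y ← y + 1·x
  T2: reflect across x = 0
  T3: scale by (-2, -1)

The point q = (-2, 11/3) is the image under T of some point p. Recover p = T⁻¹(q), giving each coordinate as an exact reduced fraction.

T1 = [1 0 0; 1 1 0; 0 0 1]
T2·T1 = [-1 0 0; 1 1 0; 0 0 1]
T3·…·T1 = [2 0 0; -1 -1 0; 0 0 1]
det M = -2; M⁻¹ = [1/2 0 0; -1/2 -1 0; 0 0 1]
M⁻¹ · (-2, 11/3)ᵀ = (-1, -8/3)ᵀ

p = (-1, -8/3)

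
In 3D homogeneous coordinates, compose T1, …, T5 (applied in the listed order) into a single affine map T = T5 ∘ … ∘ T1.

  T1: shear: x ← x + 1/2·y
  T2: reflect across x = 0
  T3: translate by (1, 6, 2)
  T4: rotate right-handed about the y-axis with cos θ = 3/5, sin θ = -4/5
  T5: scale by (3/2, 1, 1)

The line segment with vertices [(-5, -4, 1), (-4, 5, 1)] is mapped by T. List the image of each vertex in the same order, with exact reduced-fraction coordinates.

image vertices: (18/5, 2, 41/5), (-27/20, 11, 19/5)

T1 shear: x ← x + 1/2·y: (-5, -4, 1) → (-7, -4, 1); (-4, 5, 1) → (-3/2, 5, 1)
T2 reflect across x = 0: (-7, -4, 1) → (7, -4, 1); (-3/2, 5, 1) → (3/2, 5, 1)
T3 translate by (1, 6, 2): (7, -4, 1) → (8, 2, 3); (3/2, 5, 1) → (5/2, 11, 3)
T4 rotate right-handed about the y-axis with cos θ = 3/5, sin θ = -4/5: (8, 2, 3) → (12/5, 2, 41/5); (5/2, 11, 3) → (-9/10, 11, 19/5)
T5 scale by (3/2, 1, 1): (12/5, 2, 41/5) → (18/5, 2, 41/5); (-9/10, 11, 19/5) → (-27/20, 11, 19/5)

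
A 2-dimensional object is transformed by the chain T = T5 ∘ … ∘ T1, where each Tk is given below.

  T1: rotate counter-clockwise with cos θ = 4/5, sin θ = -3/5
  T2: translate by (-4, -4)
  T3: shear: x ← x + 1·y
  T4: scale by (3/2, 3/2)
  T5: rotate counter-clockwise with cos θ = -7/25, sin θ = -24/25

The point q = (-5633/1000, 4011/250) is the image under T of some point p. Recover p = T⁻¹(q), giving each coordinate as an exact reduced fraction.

T1 = [4/5 3/5 0; -3/5 4/5 0; 0 0 1]
T2·T1 = [4/5 3/5 -4; -3/5 4/5 -4; 0 0 1]
T3·…·T1 = [1/5 7/5 -8; -3/5 4/5 -4; 0 0 1]
T4·…·T1 = [3/10 21/10 -12; -9/10 6/5 -6; 0 0 1]
T5·…·T1 = [-237/250 141/250 -12/5; -9/250 -294/125 66/5; 0 0 1]
det M = 9/4; M⁻¹ = [-392/375 -94/375 4/5; 2/125 -158/375 28/5; 0 0 1]
M⁻¹ · (-5633/1000, 4011/250)ᵀ = (8/3, -5/4)ᵀ

p = (8/3, -5/4)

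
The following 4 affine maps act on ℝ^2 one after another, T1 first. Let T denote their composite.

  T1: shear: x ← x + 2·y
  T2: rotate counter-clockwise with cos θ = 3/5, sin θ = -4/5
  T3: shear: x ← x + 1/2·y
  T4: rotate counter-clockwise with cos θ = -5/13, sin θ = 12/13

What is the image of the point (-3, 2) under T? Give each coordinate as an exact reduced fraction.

T1 shear: x ← x + 2·y: (-3, 2) → (1, 2)
T2 rotate counter-clockwise with cos θ = 3/5, sin θ = -4/5: (1, 2) → (11/5, 2/5)
T3 shear: x ← x + 1/2·y: (11/5, 2/5) → (12/5, 2/5)
T4 rotate counter-clockwise with cos θ = -5/13, sin θ = 12/13: (12/5, 2/5) → (-84/65, 134/65)

T(p) = (-84/65, 134/65)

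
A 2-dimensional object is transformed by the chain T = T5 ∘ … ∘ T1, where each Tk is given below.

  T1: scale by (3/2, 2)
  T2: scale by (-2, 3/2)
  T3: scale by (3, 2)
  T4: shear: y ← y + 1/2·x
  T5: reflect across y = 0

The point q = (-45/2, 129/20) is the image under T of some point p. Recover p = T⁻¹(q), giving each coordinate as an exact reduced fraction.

T1 = [3/2 0 0; 0 2 0; 0 0 1]
T2·T1 = [-3 0 0; 0 3 0; 0 0 1]
T3·…·T1 = [-9 0 0; 0 6 0; 0 0 1]
T4·…·T1 = [-9 0 0; -9/2 6 0; 0 0 1]
T5·…·T1 = [-9 0 0; 9/2 -6 0; 0 0 1]
det M = 54; M⁻¹ = [-1/9 0 0; -1/12 -1/6 0; 0 0 1]
M⁻¹ · (-45/2, 129/20)ᵀ = (5/2, 4/5)ᵀ

p = (5/2, 4/5)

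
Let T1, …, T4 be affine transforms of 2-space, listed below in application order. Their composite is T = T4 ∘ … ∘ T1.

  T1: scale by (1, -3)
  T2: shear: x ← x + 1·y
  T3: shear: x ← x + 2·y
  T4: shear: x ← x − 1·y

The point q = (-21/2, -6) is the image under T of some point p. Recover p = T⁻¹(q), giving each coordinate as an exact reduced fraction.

p = (3/2, 2)

T1 = [1 0 0; 0 -3 0; 0 0 1]
T2·T1 = [1 -3 0; 0 -3 0; 0 0 1]
T3·…·T1 = [1 -9 0; 0 -3 0; 0 0 1]
T4·…·T1 = [1 -6 0; 0 -3 0; 0 0 1]
det M = -3; M⁻¹ = [1 -2 0; 0 -1/3 0; 0 0 1]
M⁻¹ · (-21/2, -6)ᵀ = (3/2, 2)ᵀ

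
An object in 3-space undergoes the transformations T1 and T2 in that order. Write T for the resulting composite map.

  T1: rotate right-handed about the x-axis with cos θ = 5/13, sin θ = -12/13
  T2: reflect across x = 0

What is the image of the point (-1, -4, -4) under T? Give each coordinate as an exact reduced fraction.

T1 rotate right-handed about the x-axis with cos θ = 5/13, sin θ = -12/13: (-1, -4, -4) → (-1, -68/13, 28/13)
T2 reflect across x = 0: (-1, -68/13, 28/13) → (1, -68/13, 28/13)

T(p) = (1, -68/13, 28/13)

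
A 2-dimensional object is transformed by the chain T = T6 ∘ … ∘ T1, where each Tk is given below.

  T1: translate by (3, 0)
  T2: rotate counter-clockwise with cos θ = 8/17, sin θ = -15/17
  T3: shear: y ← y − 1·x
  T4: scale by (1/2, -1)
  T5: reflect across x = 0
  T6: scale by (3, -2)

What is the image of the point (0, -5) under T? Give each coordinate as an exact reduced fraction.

T(p) = (9/2, -4)

T1 translate by (3, 0): (0, -5) → (3, -5)
T2 rotate counter-clockwise with cos θ = 8/17, sin θ = -15/17: (3, -5) → (-3, -5)
T3 shear: y ← y − 1·x: (-3, -5) → (-3, -2)
T4 scale by (1/2, -1): (-3, -2) → (-3/2, 2)
T5 reflect across x = 0: (-3/2, 2) → (3/2, 2)
T6 scale by (3, -2): (3/2, 2) → (9/2, -4)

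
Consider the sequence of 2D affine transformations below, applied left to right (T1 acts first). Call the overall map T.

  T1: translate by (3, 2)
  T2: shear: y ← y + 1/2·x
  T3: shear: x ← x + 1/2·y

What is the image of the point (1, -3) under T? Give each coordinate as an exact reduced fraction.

T(p) = (9/2, 1)

T1 translate by (3, 2): (1, -3) → (4, -1)
T2 shear: y ← y + 1/2·x: (4, -1) → (4, 1)
T3 shear: x ← x + 1/2·y: (4, 1) → (9/2, 1)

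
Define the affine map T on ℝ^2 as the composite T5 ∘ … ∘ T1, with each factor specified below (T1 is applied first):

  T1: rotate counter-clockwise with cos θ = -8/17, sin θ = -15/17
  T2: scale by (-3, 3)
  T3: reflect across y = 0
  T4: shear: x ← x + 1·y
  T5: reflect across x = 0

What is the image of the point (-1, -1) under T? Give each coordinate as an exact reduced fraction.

T1 rotate counter-clockwise with cos θ = -8/17, sin θ = -15/17: (-1, -1) → (-7/17, 23/17)
T2 scale by (-3, 3): (-7/17, 23/17) → (21/17, 69/17)
T3 reflect across y = 0: (21/17, 69/17) → (21/17, -69/17)
T4 shear: x ← x + 1·y: (21/17, -69/17) → (-48/17, -69/17)
T5 reflect across x = 0: (-48/17, -69/17) → (48/17, -69/17)

T(p) = (48/17, -69/17)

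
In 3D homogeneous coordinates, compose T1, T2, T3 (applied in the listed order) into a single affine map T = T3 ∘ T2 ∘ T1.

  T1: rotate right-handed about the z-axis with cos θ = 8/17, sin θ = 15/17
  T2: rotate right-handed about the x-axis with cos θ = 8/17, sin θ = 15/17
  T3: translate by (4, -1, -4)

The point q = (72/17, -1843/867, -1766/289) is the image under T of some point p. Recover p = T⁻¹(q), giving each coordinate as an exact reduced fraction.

T1 = [8/17 -15/17 0 0; 15/17 8/17 0 0; 0 0 1 0; 0 0 0 1]
T2·T1 = [8/17 -15/17 0 0; 120/289 64/289 -15/17 0; 225/289 120/289 8/17 0; 0 0 0 1]
T3·…·T1 = [8/17 -15/17 0 4; 120/289 64/289 -15/17 -1; 225/289 120/289 8/17 -4; 0 0 0 1]
det M = 1; M⁻¹ = [8/17 120/289 225/289 28/17; -15/17 64/289 120/289 92/17; 0 -15/17 8/17 1; 0 0 0 1]
M⁻¹ · (72/17, -1843/867, -1766/289)ᵀ = (-2, -4/3, 0)ᵀ

p = (-2, -4/3, 0)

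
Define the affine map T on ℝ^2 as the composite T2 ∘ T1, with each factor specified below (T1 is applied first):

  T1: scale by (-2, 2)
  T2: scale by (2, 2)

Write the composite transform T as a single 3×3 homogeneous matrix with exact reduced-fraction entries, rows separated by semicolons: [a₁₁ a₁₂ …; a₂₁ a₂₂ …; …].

T1 = [-2 0 0; 0 2 0; 0 0 1]
T2·T1 = [-4 0 0; 0 4 0; 0 0 1]

T = [-4 0 0; 0 4 0; 0 0 1]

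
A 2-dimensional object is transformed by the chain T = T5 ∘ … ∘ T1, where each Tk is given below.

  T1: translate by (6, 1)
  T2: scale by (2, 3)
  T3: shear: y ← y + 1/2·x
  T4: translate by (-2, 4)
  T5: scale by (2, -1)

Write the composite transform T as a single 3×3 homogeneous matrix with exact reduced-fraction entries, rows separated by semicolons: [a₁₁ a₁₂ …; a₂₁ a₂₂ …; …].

T = [4 0 20; -1 -3 -13; 0 0 1]

T1 = [1 0 6; 0 1 1; 0 0 1]
T2·T1 = [2 0 12; 0 3 3; 0 0 1]
T3·…·T1 = [2 0 12; 1 3 9; 0 0 1]
T4·…·T1 = [2 0 10; 1 3 13; 0 0 1]
T5·…·T1 = [4 0 20; -1 -3 -13; 0 0 1]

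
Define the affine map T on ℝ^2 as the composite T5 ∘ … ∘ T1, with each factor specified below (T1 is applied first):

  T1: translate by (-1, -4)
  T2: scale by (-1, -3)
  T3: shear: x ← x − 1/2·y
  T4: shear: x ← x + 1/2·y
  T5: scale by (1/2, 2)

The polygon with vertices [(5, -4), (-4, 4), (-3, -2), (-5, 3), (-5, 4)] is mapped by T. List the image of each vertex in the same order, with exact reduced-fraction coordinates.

image vertices: (-2, 48), (5/2, 0), (2, 36), (3, 6), (3, 0)

T1 translate by (-1, -4): (5, -4) → (4, -8); (-4, 4) → (-5, 0); (-3, -2) → (-4, -6); (-5, 3) → (-6, -1); (-5, 4) → (-6, 0)
T2 scale by (-1, -3): (4, -8) → (-4, 24); (-5, 0) → (5, 0); (-4, -6) → (4, 18); (-6, -1) → (6, 3); (-6, 0) → (6, 0)
T3 shear: x ← x − 1/2·y: (-4, 24) → (-16, 24); (5, 0) → (5, 0); (4, 18) → (-5, 18); (6, 3) → (9/2, 3); (6, 0) → (6, 0)
T4 shear: x ← x + 1/2·y: (-16, 24) → (-4, 24); (5, 0) → (5, 0); (-5, 18) → (4, 18); (9/2, 3) → (6, 3); (6, 0) → (6, 0)
T5 scale by (1/2, 2): (-4, 24) → (-2, 48); (5, 0) → (5/2, 0); (4, 18) → (2, 36); (6, 3) → (3, 6); (6, 0) → (3, 0)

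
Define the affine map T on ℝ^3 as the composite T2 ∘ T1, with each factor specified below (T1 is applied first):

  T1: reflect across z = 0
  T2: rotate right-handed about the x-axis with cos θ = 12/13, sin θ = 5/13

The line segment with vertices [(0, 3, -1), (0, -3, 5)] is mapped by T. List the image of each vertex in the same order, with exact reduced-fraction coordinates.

image vertices: (0, 31/13, 27/13), (0, -11/13, -75/13)

T1 reflect across z = 0: (0, 3, -1) → (0, 3, 1); (0, -3, 5) → (0, -3, -5)
T2 rotate right-handed about the x-axis with cos θ = 12/13, sin θ = 5/13: (0, 3, 1) → (0, 31/13, 27/13); (0, -3, -5) → (0, -11/13, -75/13)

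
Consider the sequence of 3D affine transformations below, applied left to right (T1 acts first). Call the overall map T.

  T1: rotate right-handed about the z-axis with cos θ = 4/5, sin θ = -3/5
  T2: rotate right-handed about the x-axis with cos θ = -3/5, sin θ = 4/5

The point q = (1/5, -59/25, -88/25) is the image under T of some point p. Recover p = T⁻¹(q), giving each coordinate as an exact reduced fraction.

p = (1, -1, 4)

T1 = [4/5 3/5 0 0; -3/5 4/5 0 0; 0 0 1 0; 0 0 0 1]
T2·T1 = [4/5 3/5 0 0; 9/25 -12/25 -4/5 0; -12/25 16/25 -3/5 0; 0 0 0 1]
det M = 1; M⁻¹ = [4/5 9/25 -12/25 0; 3/5 -12/25 16/25 0; 0 -4/5 -3/5 0; 0 0 0 1]
M⁻¹ · (1/5, -59/25, -88/25)ᵀ = (1, -1, 4)ᵀ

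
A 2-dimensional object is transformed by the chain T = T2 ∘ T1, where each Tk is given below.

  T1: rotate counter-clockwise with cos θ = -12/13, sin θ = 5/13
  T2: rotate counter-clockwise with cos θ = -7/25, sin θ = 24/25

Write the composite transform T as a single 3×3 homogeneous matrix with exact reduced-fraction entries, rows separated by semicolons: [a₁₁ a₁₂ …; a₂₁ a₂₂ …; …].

T1 = [-12/13 -5/13 0; 5/13 -12/13 0; 0 0 1]
T2·T1 = [-36/325 323/325 0; -323/325 -36/325 0; 0 0 1]

T = [-36/325 323/325 0; -323/325 -36/325 0; 0 0 1]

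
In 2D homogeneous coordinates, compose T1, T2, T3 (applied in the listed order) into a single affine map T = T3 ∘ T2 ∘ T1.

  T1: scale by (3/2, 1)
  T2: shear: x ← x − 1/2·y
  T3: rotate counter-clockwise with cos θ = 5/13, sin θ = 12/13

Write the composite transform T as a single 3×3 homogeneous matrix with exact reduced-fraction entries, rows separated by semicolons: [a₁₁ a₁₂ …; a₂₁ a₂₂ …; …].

T1 = [3/2 0 0; 0 1 0; 0 0 1]
T2·T1 = [3/2 -1/2 0; 0 1 0; 0 0 1]
T3·…·T1 = [15/26 -29/26 0; 18/13 -1/13 0; 0 0 1]

T = [15/26 -29/26 0; 18/13 -1/13 0; 0 0 1]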